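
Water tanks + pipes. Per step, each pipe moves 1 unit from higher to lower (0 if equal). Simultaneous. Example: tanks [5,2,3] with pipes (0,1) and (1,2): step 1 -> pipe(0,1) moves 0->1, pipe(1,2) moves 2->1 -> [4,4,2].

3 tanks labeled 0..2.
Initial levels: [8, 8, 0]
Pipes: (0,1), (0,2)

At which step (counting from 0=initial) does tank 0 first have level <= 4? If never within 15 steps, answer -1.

Step 1: flows [0=1,0->2] -> levels [7 8 1]
Step 2: flows [1->0,0->2] -> levels [7 7 2]
Step 3: flows [0=1,0->2] -> levels [6 7 3]
Step 4: flows [1->0,0->2] -> levels [6 6 4]
Step 5: flows [0=1,0->2] -> levels [5 6 5]
Step 6: flows [1->0,0=2] -> levels [6 5 5]
Step 7: flows [0->1,0->2] -> levels [4 6 6]
Tank 0 first reaches <=4 at step 7

Answer: 7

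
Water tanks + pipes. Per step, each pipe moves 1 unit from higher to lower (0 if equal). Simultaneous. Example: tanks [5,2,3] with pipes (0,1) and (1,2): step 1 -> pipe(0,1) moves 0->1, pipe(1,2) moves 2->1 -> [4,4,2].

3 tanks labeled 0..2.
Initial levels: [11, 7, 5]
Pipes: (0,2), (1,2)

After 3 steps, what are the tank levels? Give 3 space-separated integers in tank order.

Answer: 8 7 8

Derivation:
Step 1: flows [0->2,1->2] -> levels [10 6 7]
Step 2: flows [0->2,2->1] -> levels [9 7 7]
Step 3: flows [0->2,1=2] -> levels [8 7 8]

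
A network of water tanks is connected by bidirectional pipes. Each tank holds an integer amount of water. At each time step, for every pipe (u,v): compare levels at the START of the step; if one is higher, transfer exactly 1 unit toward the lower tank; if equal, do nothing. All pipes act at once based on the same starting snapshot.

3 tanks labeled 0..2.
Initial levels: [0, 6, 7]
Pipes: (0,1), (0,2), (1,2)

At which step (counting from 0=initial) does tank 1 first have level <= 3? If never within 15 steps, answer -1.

Answer: -1

Derivation:
Step 1: flows [1->0,2->0,2->1] -> levels [2 6 5]
Step 2: flows [1->0,2->0,1->2] -> levels [4 4 5]
Step 3: flows [0=1,2->0,2->1] -> levels [5 5 3]
Step 4: flows [0=1,0->2,1->2] -> levels [4 4 5]
  -> period-2 cycle (repeats step 2); tank 1 never drops to <=3
Tank 1 never reaches <=3 within 15 steps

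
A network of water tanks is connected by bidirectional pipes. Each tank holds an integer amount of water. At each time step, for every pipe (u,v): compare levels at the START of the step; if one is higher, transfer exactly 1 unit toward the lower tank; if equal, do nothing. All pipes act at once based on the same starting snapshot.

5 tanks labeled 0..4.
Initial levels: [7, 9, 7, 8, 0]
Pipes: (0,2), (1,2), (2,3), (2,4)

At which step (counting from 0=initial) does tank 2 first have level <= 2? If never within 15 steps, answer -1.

Answer: -1

Derivation:
Step 1: flows [0=2,1->2,3->2,2->4] -> levels [7 8 8 7 1]
Step 2: flows [2->0,1=2,2->3,2->4] -> levels [8 8 5 8 2]
Step 3: flows [0->2,1->2,3->2,2->4] -> levels [7 7 7 7 3]
Step 4: flows [0=2,1=2,2=3,2->4] -> levels [7 7 6 7 4]
Step 5: flows [0->2,1->2,3->2,2->4] -> levels [6 6 8 6 5]
Step 6: flows [2->0,2->1,2->3,2->4] -> levels [7 7 4 7 6]
Step 7: flows [0->2,1->2,3->2,4->2] -> levels [6 6 8 6 5]
  -> period-2 cycle (repeats step 5); tank 2 never drops to <=2
Tank 2 never reaches <=2 within 15 steps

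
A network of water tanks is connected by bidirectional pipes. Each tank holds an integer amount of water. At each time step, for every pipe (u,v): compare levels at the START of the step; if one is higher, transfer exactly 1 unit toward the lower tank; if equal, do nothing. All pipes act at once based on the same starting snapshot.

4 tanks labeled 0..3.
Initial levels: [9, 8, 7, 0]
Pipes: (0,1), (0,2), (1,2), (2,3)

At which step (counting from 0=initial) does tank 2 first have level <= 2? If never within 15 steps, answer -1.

Answer: -1

Derivation:
Step 1: flows [0->1,0->2,1->2,2->3] -> levels [7 8 8 1]
Step 2: flows [1->0,2->0,1=2,2->3] -> levels [9 7 6 2]
Step 3: flows [0->1,0->2,1->2,2->3] -> levels [7 7 7 3]
Step 4: flows [0=1,0=2,1=2,2->3] -> levels [7 7 6 4]
Step 5: flows [0=1,0->2,1->2,2->3] -> levels [6 6 7 5]
Step 6: flows [0=1,2->0,2->1,2->3] -> levels [7 7 4 6]
Step 7: flows [0=1,0->2,1->2,3->2] -> levels [6 6 7 5]
  -> period-2 cycle (repeats step 5); tank 2 never drops to <=2
Tank 2 never reaches <=2 within 15 steps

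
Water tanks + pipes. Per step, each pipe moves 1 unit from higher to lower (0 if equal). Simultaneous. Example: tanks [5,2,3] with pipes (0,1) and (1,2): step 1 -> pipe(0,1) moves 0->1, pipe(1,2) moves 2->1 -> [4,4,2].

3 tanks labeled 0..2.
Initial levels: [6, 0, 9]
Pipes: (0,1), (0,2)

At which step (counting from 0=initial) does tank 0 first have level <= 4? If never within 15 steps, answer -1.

Answer: -1

Derivation:
Step 1: flows [0->1,2->0] -> levels [6 1 8]
Step 2: flows [0->1,2->0] -> levels [6 2 7]
Step 3: flows [0->1,2->0] -> levels [6 3 6]
Step 4: flows [0->1,0=2] -> levels [5 4 6]
Step 5: flows [0->1,2->0] -> levels [5 5 5]
Step 6: flows [0=1,0=2] -> levels [5 5 5]
  -> stable; tank 0 stays at 5 > 4
Tank 0 never reaches <=4 within 15 steps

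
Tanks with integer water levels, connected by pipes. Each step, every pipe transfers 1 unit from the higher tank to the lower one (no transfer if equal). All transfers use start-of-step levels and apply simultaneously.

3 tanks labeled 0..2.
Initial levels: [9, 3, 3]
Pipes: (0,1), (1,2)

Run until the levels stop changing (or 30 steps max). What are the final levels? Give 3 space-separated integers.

Step 1: flows [0->1,1=2] -> levels [8 4 3]
Step 2: flows [0->1,1->2] -> levels [7 4 4]
Step 3: flows [0->1,1=2] -> levels [6 5 4]
Step 4: flows [0->1,1->2] -> levels [5 5 5]
Step 5: flows [0=1,1=2] -> levels [5 5 5]
  -> stable (no change)

Answer: 5 5 5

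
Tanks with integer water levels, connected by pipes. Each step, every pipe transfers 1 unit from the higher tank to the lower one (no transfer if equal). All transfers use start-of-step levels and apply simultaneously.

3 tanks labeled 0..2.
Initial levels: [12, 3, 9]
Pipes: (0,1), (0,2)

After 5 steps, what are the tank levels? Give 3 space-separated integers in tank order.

Step 1: flows [0->1,0->2] -> levels [10 4 10]
Step 2: flows [0->1,0=2] -> levels [9 5 10]
Step 3: flows [0->1,2->0] -> levels [9 6 9]
Step 4: flows [0->1,0=2] -> levels [8 7 9]
Step 5: flows [0->1,2->0] -> levels [8 8 8]

Answer: 8 8 8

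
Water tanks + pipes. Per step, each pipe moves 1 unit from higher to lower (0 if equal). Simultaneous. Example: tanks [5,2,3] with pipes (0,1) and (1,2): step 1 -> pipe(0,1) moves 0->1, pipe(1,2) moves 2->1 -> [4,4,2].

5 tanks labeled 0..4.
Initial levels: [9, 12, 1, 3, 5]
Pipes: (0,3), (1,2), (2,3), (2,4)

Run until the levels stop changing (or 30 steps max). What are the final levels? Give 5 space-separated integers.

Answer: 5 7 5 7 6

Derivation:
Step 1: flows [0->3,1->2,3->2,4->2] -> levels [8 11 4 3 4]
Step 2: flows [0->3,1->2,2->3,2=4] -> levels [7 10 4 5 4]
Step 3: flows [0->3,1->2,3->2,2=4] -> levels [6 9 6 5 4]
Step 4: flows [0->3,1->2,2->3,2->4] -> levels [5 8 5 7 5]
Step 5: flows [3->0,1->2,3->2,2=4] -> levels [6 7 7 5 5]
Step 6: flows [0->3,1=2,2->3,2->4] -> levels [5 7 5 7 6]
Step 7: flows [3->0,1->2,3->2,4->2] -> levels [6 6 8 5 5]
Step 8: flows [0->3,2->1,2->3,2->4] -> levels [5 7 5 7 6]
  -> period-2 cycle: step 8 state = step 6 state; never stabilizes
  -> state at step 30: (30-6) mod 2 = 0, same as step 6 -> [5 7 5 7 6]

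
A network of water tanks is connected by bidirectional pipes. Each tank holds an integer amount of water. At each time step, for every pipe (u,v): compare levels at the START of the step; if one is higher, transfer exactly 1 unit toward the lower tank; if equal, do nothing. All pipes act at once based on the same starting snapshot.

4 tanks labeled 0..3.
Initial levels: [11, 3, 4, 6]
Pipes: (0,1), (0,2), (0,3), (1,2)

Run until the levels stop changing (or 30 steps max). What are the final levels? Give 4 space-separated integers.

Answer: 5 6 6 7

Derivation:
Step 1: flows [0->1,0->2,0->3,2->1] -> levels [8 5 4 7]
Step 2: flows [0->1,0->2,0->3,1->2] -> levels [5 5 6 8]
Step 3: flows [0=1,2->0,3->0,2->1] -> levels [7 6 4 7]
Step 4: flows [0->1,0->2,0=3,1->2] -> levels [5 6 6 7]
Step 5: flows [1->0,2->0,3->0,1=2] -> levels [8 5 5 6]
Step 6: flows [0->1,0->2,0->3,1=2] -> levels [5 6 6 7]
  -> period-2 cycle: step 6 state = step 4 state; never stabilizes
  -> state at step 30: (30-4) mod 2 = 0, same as step 4 -> [5 6 6 7]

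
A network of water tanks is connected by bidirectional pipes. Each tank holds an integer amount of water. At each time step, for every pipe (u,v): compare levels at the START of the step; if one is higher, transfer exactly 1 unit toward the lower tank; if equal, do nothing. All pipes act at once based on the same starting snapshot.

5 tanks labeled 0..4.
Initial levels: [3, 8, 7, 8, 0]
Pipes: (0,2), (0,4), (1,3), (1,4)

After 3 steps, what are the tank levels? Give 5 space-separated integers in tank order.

Answer: 5 6 4 7 4

Derivation:
Step 1: flows [2->0,0->4,1=3,1->4] -> levels [3 7 6 8 2]
Step 2: flows [2->0,0->4,3->1,1->4] -> levels [3 7 5 7 4]
Step 3: flows [2->0,4->0,1=3,1->4] -> levels [5 6 4 7 4]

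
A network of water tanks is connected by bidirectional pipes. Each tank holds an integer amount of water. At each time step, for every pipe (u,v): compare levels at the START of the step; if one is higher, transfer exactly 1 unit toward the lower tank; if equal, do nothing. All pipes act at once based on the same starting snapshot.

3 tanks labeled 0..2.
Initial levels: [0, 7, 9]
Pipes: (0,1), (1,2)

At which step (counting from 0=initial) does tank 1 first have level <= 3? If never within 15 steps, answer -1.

Step 1: flows [1->0,2->1] -> levels [1 7 8]
Step 2: flows [1->0,2->1] -> levels [2 7 7]
Step 3: flows [1->0,1=2] -> levels [3 6 7]
Step 4: flows [1->0,2->1] -> levels [4 6 6]
Step 5: flows [1->0,1=2] -> levels [5 5 6]
Step 6: flows [0=1,2->1] -> levels [5 6 5]
Step 7: flows [1->0,1->2] -> levels [6 4 6]
Step 8: flows [0->1,2->1] -> levels [5 6 5]
  -> period-2 cycle (repeats step 6); tank 1 never drops to <=3
Tank 1 never reaches <=3 within 15 steps

Answer: -1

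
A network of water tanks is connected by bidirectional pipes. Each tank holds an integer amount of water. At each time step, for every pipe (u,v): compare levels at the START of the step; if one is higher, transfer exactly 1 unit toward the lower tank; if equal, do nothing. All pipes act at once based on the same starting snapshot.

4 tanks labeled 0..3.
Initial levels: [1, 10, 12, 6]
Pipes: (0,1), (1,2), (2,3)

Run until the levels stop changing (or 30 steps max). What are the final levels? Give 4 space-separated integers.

Answer: 7 6 9 7

Derivation:
Step 1: flows [1->0,2->1,2->3] -> levels [2 10 10 7]
Step 2: flows [1->0,1=2,2->3] -> levels [3 9 9 8]
Step 3: flows [1->0,1=2,2->3] -> levels [4 8 8 9]
Step 4: flows [1->0,1=2,3->2] -> levels [5 7 9 8]
Step 5: flows [1->0,2->1,2->3] -> levels [6 7 7 9]
Step 6: flows [1->0,1=2,3->2] -> levels [7 6 8 8]
Step 7: flows [0->1,2->1,2=3] -> levels [6 8 7 8]
Step 8: flows [1->0,1->2,3->2] -> levels [7 6 9 7]
Step 9: flows [0->1,2->1,2->3] -> levels [6 8 7 8]
  -> period-2 cycle: step 9 state = step 7 state; never stabilizes
  -> state at step 30: (30-7) mod 2 = 1, same as step 8 -> [7 6 9 7]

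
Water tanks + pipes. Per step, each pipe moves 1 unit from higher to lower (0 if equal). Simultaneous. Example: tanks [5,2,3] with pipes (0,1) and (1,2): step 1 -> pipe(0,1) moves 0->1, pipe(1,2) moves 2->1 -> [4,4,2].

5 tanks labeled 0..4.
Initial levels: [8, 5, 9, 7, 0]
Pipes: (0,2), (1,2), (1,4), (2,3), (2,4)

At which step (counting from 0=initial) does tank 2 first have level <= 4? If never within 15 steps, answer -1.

Answer: -1

Derivation:
Step 1: flows [2->0,2->1,1->4,2->3,2->4] -> levels [9 5 5 8 2]
Step 2: flows [0->2,1=2,1->4,3->2,2->4] -> levels [8 4 6 7 4]
Step 3: flows [0->2,2->1,1=4,3->2,2->4] -> levels [7 5 6 6 5]
Step 4: flows [0->2,2->1,1=4,2=3,2->4] -> levels [6 6 5 6 6]
Step 5: flows [0->2,1->2,1=4,3->2,4->2] -> levels [5 5 9 5 5]
Step 6: flows [2->0,2->1,1=4,2->3,2->4] -> levels [6 6 5 6 6]
  -> period-2 cycle (repeats step 4); tank 2 never drops to <=4
Tank 2 never reaches <=4 within 15 steps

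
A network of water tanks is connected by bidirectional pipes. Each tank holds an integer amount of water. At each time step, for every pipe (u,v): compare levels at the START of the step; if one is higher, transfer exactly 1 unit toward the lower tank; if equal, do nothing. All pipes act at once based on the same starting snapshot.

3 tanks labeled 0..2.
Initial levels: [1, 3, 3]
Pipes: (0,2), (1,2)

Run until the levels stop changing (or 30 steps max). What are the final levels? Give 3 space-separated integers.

Step 1: flows [2->0,1=2] -> levels [2 3 2]
Step 2: flows [0=2,1->2] -> levels [2 2 3]
Step 3: flows [2->0,2->1] -> levels [3 3 1]
Step 4: flows [0->2,1->2] -> levels [2 2 3]
  -> period-2 cycle: step 4 state = step 2 state; never stabilizes
  -> state at step 30: (30-2) mod 2 = 0, same as step 2 -> [2 2 3]

Answer: 2 2 3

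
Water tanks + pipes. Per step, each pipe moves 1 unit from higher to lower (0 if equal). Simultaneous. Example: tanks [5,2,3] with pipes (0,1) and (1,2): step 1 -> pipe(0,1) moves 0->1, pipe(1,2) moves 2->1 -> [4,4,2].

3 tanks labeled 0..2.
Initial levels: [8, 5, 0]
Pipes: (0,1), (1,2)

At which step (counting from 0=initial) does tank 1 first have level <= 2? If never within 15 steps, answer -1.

Step 1: flows [0->1,1->2] -> levels [7 5 1]
Step 2: flows [0->1,1->2] -> levels [6 5 2]
Step 3: flows [0->1,1->2] -> levels [5 5 3]
Step 4: flows [0=1,1->2] -> levels [5 4 4]
Step 5: flows [0->1,1=2] -> levels [4 5 4]
Step 6: flows [1->0,1->2] -> levels [5 3 5]
Step 7: flows [0->1,2->1] -> levels [4 5 4]
  -> period-2 cycle (repeats step 5); tank 1 never drops to <=2
Tank 1 never reaches <=2 within 15 steps

Answer: -1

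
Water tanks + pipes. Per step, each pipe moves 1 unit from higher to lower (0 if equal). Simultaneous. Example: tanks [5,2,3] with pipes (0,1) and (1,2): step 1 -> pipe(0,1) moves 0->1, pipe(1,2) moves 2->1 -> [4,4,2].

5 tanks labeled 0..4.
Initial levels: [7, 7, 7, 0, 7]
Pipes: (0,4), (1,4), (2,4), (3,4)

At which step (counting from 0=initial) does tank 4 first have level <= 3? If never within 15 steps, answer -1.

Answer: -1

Derivation:
Step 1: flows [0=4,1=4,2=4,4->3] -> levels [7 7 7 1 6]
Step 2: flows [0->4,1->4,2->4,4->3] -> levels [6 6 6 2 8]
Step 3: flows [4->0,4->1,4->2,4->3] -> levels [7 7 7 3 4]
Step 4: flows [0->4,1->4,2->4,4->3] -> levels [6 6 6 4 6]
Step 5: flows [0=4,1=4,2=4,4->3] -> levels [6 6 6 5 5]
Step 6: flows [0->4,1->4,2->4,3=4] -> levels [5 5 5 5 8]
Step 7: flows [4->0,4->1,4->2,4->3] -> levels [6 6 6 6 4]
Step 8: flows [0->4,1->4,2->4,3->4] -> levels [5 5 5 5 8]
  -> period-2 cycle (repeats step 6); tank 4 never drops to <=3
Tank 4 never reaches <=3 within 15 steps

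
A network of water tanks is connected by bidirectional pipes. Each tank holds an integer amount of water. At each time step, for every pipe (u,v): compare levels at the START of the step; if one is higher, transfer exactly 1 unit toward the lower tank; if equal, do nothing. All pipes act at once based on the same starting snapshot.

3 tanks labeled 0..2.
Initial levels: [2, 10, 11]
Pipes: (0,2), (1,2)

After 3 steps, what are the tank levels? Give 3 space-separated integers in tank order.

Step 1: flows [2->0,2->1] -> levels [3 11 9]
Step 2: flows [2->0,1->2] -> levels [4 10 9]
Step 3: flows [2->0,1->2] -> levels [5 9 9]

Answer: 5 9 9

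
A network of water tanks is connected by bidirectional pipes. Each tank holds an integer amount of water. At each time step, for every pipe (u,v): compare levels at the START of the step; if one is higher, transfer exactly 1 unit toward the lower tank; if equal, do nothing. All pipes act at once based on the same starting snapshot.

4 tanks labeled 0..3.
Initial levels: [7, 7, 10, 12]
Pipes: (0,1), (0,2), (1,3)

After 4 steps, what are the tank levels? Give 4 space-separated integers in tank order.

Answer: 10 8 8 10

Derivation:
Step 1: flows [0=1,2->0,3->1] -> levels [8 8 9 11]
Step 2: flows [0=1,2->0,3->1] -> levels [9 9 8 10]
Step 3: flows [0=1,0->2,3->1] -> levels [8 10 9 9]
Step 4: flows [1->0,2->0,1->3] -> levels [10 8 8 10]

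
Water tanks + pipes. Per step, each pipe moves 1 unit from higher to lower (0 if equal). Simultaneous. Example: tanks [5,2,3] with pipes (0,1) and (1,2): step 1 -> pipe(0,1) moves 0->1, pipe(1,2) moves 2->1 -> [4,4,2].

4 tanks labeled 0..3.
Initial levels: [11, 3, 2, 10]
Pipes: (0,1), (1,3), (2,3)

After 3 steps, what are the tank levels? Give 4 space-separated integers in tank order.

Answer: 8 7 5 6

Derivation:
Step 1: flows [0->1,3->1,3->2] -> levels [10 5 3 8]
Step 2: flows [0->1,3->1,3->2] -> levels [9 7 4 6]
Step 3: flows [0->1,1->3,3->2] -> levels [8 7 5 6]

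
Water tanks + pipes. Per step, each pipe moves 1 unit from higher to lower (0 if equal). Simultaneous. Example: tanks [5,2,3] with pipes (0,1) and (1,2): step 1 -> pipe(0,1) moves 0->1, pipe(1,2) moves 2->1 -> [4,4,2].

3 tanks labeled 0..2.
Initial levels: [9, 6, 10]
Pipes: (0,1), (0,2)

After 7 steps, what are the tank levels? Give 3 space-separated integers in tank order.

Step 1: flows [0->1,2->0] -> levels [9 7 9]
Step 2: flows [0->1,0=2] -> levels [8 8 9]
Step 3: flows [0=1,2->0] -> levels [9 8 8]
Step 4: flows [0->1,0->2] -> levels [7 9 9]
Step 5: flows [1->0,2->0] -> levels [9 8 8]
  -> period-2 cycle: step 5 state = step 3 state
  -> state at step 7: (7-3) mod 2 = 0, same as step 3 -> [9 8 8]

Answer: 9 8 8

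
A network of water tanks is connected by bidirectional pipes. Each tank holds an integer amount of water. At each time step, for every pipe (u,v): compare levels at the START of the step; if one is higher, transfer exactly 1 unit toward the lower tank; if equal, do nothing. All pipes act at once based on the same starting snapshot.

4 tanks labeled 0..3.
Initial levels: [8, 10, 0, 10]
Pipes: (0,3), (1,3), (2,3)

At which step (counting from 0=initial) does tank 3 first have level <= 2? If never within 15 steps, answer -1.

Answer: -1

Derivation:
Step 1: flows [3->0,1=3,3->2] -> levels [9 10 1 8]
Step 2: flows [0->3,1->3,3->2] -> levels [8 9 2 9]
Step 3: flows [3->0,1=3,3->2] -> levels [9 9 3 7]
Step 4: flows [0->3,1->3,3->2] -> levels [8 8 4 8]
Step 5: flows [0=3,1=3,3->2] -> levels [8 8 5 7]
Step 6: flows [0->3,1->3,3->2] -> levels [7 7 6 8]
Step 7: flows [3->0,3->1,3->2] -> levels [8 8 7 5]
Step 8: flows [0->3,1->3,2->3] -> levels [7 7 6 8]
  -> period-2 cycle (repeats step 6); tank 3 never drops to <=2
Tank 3 never reaches <=2 within 15 steps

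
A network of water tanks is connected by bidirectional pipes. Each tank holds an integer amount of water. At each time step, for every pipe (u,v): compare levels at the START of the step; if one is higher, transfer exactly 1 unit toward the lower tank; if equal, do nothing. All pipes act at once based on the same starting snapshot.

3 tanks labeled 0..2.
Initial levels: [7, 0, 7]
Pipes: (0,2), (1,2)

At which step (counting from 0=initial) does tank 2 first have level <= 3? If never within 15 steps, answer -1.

Answer: -1

Derivation:
Step 1: flows [0=2,2->1] -> levels [7 1 6]
Step 2: flows [0->2,2->1] -> levels [6 2 6]
Step 3: flows [0=2,2->1] -> levels [6 3 5]
Step 4: flows [0->2,2->1] -> levels [5 4 5]
Step 5: flows [0=2,2->1] -> levels [5 5 4]
Step 6: flows [0->2,1->2] -> levels [4 4 6]
Step 7: flows [2->0,2->1] -> levels [5 5 4]
  -> period-2 cycle (repeats step 5); tank 2 never drops to <=3
Tank 2 never reaches <=3 within 15 steps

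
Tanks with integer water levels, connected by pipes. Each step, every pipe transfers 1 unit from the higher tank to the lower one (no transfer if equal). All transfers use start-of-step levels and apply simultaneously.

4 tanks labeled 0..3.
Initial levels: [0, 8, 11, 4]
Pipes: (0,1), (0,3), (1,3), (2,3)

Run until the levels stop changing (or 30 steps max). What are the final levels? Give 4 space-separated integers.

Answer: 5 5 5 8

Derivation:
Step 1: flows [1->0,3->0,1->3,2->3] -> levels [2 6 10 5]
Step 2: flows [1->0,3->0,1->3,2->3] -> levels [4 4 9 6]
Step 3: flows [0=1,3->0,3->1,2->3] -> levels [5 5 8 5]
Step 4: flows [0=1,0=3,1=3,2->3] -> levels [5 5 7 6]
Step 5: flows [0=1,3->0,3->1,2->3] -> levels [6 6 6 5]
Step 6: flows [0=1,0->3,1->3,2->3] -> levels [5 5 5 8]
Step 7: flows [0=1,3->0,3->1,3->2] -> levels [6 6 6 5]
  -> period-2 cycle: step 7 state = step 5 state; never stabilizes
  -> state at step 30: (30-5) mod 2 = 1, same as step 6 -> [5 5 5 8]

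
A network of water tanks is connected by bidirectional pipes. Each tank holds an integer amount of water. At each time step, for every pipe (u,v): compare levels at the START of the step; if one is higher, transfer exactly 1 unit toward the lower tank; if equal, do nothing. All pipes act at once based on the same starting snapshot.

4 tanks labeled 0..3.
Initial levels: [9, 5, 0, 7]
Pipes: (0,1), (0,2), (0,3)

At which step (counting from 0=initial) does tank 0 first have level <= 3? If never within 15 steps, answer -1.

Step 1: flows [0->1,0->2,0->3] -> levels [6 6 1 8]
Step 2: flows [0=1,0->2,3->0] -> levels [6 6 2 7]
Step 3: flows [0=1,0->2,3->0] -> levels [6 6 3 6]
Step 4: flows [0=1,0->2,0=3] -> levels [5 6 4 6]
Step 5: flows [1->0,0->2,3->0] -> levels [6 5 5 5]
Step 6: flows [0->1,0->2,0->3] -> levels [3 6 6 6]
Tank 0 first reaches <=3 at step 6

Answer: 6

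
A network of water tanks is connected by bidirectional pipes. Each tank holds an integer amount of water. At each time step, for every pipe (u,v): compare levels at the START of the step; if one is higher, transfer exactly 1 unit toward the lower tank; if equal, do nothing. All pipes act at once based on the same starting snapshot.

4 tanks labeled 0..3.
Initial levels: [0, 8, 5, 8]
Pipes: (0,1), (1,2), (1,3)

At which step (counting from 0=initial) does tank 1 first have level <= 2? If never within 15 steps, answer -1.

Answer: -1

Derivation:
Step 1: flows [1->0,1->2,1=3] -> levels [1 6 6 8]
Step 2: flows [1->0,1=2,3->1] -> levels [2 6 6 7]
Step 3: flows [1->0,1=2,3->1] -> levels [3 6 6 6]
Step 4: flows [1->0,1=2,1=3] -> levels [4 5 6 6]
Step 5: flows [1->0,2->1,3->1] -> levels [5 6 5 5]
Step 6: flows [1->0,1->2,1->3] -> levels [6 3 6 6]
Step 7: flows [0->1,2->1,3->1] -> levels [5 6 5 5]
  -> period-2 cycle (repeats step 5); tank 1 never drops to <=2
Tank 1 never reaches <=2 within 15 steps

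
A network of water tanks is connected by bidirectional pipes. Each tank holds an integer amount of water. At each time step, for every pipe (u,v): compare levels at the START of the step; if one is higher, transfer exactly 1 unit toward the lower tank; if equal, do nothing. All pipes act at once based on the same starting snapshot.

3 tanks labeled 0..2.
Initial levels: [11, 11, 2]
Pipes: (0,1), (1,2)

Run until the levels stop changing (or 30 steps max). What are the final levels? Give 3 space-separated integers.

Step 1: flows [0=1,1->2] -> levels [11 10 3]
Step 2: flows [0->1,1->2] -> levels [10 10 4]
Step 3: flows [0=1,1->2] -> levels [10 9 5]
Step 4: flows [0->1,1->2] -> levels [9 9 6]
Step 5: flows [0=1,1->2] -> levels [9 8 7]
Step 6: flows [0->1,1->2] -> levels [8 8 8]
Step 7: flows [0=1,1=2] -> levels [8 8 8]
  -> stable (no change)

Answer: 8 8 8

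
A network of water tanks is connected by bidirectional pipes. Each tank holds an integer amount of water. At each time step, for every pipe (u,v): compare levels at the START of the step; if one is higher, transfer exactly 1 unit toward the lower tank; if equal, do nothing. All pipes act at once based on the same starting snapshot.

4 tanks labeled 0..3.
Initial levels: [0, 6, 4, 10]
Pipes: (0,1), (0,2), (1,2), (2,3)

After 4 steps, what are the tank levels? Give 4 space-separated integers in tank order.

Step 1: flows [1->0,2->0,1->2,3->2] -> levels [2 4 5 9]
Step 2: flows [1->0,2->0,2->1,3->2] -> levels [4 4 4 8]
Step 3: flows [0=1,0=2,1=2,3->2] -> levels [4 4 5 7]
Step 4: flows [0=1,2->0,2->1,3->2] -> levels [5 5 4 6]

Answer: 5 5 4 6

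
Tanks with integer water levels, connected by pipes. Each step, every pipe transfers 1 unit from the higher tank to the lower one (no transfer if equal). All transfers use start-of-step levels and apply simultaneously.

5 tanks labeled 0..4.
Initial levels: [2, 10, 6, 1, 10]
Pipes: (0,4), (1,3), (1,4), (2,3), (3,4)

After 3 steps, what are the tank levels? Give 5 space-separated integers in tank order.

Answer: 5 7 5 6 6

Derivation:
Step 1: flows [4->0,1->3,1=4,2->3,4->3] -> levels [3 9 5 4 8]
Step 2: flows [4->0,1->3,1->4,2->3,4->3] -> levels [4 7 4 7 7]
Step 3: flows [4->0,1=3,1=4,3->2,3=4] -> levels [5 7 5 6 6]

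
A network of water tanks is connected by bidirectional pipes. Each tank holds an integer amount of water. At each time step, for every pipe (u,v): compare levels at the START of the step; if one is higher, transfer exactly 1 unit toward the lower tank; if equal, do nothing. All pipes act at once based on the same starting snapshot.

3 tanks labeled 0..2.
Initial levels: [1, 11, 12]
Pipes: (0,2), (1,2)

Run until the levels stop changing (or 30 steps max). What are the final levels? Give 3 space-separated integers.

Step 1: flows [2->0,2->1] -> levels [2 12 10]
Step 2: flows [2->0,1->2] -> levels [3 11 10]
Step 3: flows [2->0,1->2] -> levels [4 10 10]
Step 4: flows [2->0,1=2] -> levels [5 10 9]
Step 5: flows [2->0,1->2] -> levels [6 9 9]
Step 6: flows [2->0,1=2] -> levels [7 9 8]
Step 7: flows [2->0,1->2] -> levels [8 8 8]
Step 8: flows [0=2,1=2] -> levels [8 8 8]
  -> stable (no change)

Answer: 8 8 8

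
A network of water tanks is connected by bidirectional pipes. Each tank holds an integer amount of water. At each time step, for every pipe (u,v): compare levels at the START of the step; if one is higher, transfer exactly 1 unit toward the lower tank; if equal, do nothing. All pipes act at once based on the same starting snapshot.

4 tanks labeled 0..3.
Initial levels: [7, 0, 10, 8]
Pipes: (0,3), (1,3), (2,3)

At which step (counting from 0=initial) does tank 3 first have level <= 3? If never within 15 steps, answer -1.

Answer: -1

Derivation:
Step 1: flows [3->0,3->1,2->3] -> levels [8 1 9 7]
Step 2: flows [0->3,3->1,2->3] -> levels [7 2 8 8]
Step 3: flows [3->0,3->1,2=3] -> levels [8 3 8 6]
Step 4: flows [0->3,3->1,2->3] -> levels [7 4 7 7]
Step 5: flows [0=3,3->1,2=3] -> levels [7 5 7 6]
Step 6: flows [0->3,3->1,2->3] -> levels [6 6 6 7]
Step 7: flows [3->0,3->1,3->2] -> levels [7 7 7 4]
Step 8: flows [0->3,1->3,2->3] -> levels [6 6 6 7]
  -> period-2 cycle (repeats step 6); tank 3 never drops to <=3
Tank 3 never reaches <=3 within 15 steps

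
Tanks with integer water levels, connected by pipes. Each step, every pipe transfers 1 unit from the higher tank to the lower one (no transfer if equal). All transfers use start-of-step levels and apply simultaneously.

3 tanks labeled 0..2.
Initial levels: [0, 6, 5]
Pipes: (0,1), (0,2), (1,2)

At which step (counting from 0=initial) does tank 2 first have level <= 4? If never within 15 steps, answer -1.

Step 1: flows [1->0,2->0,1->2] -> levels [2 4 5]
Step 2: flows [1->0,2->0,2->1] -> levels [4 4 3]
Tank 2 first reaches <=4 at step 2

Answer: 2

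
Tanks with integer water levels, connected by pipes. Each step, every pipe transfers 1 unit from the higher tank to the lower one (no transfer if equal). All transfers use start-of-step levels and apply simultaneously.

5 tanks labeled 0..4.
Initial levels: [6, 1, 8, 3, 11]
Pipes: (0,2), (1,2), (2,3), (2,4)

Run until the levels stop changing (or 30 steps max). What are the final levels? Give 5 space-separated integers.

Step 1: flows [2->0,2->1,2->3,4->2] -> levels [7 2 6 4 10]
Step 2: flows [0->2,2->1,2->3,4->2] -> levels [6 3 6 5 9]
Step 3: flows [0=2,2->1,2->3,4->2] -> levels [6 4 5 6 8]
Step 4: flows [0->2,2->1,3->2,4->2] -> levels [5 5 7 5 7]
Step 5: flows [2->0,2->1,2->3,2=4] -> levels [6 6 4 6 7]
Step 6: flows [0->2,1->2,3->2,4->2] -> levels [5 5 8 5 6]
Step 7: flows [2->0,2->1,2->3,2->4] -> levels [6 6 4 6 7]
  -> period-2 cycle: step 7 state = step 5 state; never stabilizes
  -> state at step 30: (30-5) mod 2 = 1, same as step 6 -> [5 5 8 5 6]

Answer: 5 5 8 5 6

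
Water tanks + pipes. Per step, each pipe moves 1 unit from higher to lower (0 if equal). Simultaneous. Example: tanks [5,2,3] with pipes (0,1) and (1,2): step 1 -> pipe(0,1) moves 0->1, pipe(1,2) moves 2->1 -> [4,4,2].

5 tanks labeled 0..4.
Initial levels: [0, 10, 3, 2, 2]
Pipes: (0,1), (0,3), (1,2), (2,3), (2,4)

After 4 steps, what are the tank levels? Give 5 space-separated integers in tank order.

Step 1: flows [1->0,3->0,1->2,2->3,2->4] -> levels [2 8 2 2 3]
Step 2: flows [1->0,0=3,1->2,2=3,4->2] -> levels [3 6 4 2 2]
Step 3: flows [1->0,0->3,1->2,2->3,2->4] -> levels [3 4 3 4 3]
Step 4: flows [1->0,3->0,1->2,3->2,2=4] -> levels [5 2 5 2 3]

Answer: 5 2 5 2 3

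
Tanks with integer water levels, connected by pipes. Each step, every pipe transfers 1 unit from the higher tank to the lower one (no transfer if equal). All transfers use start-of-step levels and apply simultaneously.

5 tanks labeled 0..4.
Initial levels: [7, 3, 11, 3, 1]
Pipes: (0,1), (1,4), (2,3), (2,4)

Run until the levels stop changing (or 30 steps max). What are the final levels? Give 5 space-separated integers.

Step 1: flows [0->1,1->4,2->3,2->4] -> levels [6 3 9 4 3]
Step 2: flows [0->1,1=4,2->3,2->4] -> levels [5 4 7 5 4]
Step 3: flows [0->1,1=4,2->3,2->4] -> levels [4 5 5 6 5]
Step 4: flows [1->0,1=4,3->2,2=4] -> levels [5 4 6 5 5]
Step 5: flows [0->1,4->1,2->3,2->4] -> levels [4 6 4 6 5]
Step 6: flows [1->0,1->4,3->2,4->2] -> levels [5 4 6 5 5]
  -> period-2 cycle: step 6 state = step 4 state; never stabilizes
  -> state at step 30: (30-4) mod 2 = 0, same as step 4 -> [5 4 6 5 5]

Answer: 5 4 6 5 5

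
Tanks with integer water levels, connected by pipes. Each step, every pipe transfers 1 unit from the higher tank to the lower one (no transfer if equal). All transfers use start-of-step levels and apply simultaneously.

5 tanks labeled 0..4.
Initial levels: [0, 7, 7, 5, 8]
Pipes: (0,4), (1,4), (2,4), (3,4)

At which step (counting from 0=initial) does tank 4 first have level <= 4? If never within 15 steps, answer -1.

Answer: 1

Derivation:
Step 1: flows [4->0,4->1,4->2,4->3] -> levels [1 8 8 6 4]
Tank 4 first reaches <=4 at step 1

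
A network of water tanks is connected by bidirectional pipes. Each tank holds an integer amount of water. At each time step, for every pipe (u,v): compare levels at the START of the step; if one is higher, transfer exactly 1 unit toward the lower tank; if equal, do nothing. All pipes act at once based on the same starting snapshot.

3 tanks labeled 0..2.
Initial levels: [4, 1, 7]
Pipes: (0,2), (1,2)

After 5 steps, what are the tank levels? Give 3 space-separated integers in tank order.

Step 1: flows [2->0,2->1] -> levels [5 2 5]
Step 2: flows [0=2,2->1] -> levels [5 3 4]
Step 3: flows [0->2,2->1] -> levels [4 4 4]
Step 4: flows [0=2,1=2] -> levels [4 4 4]
  -> stable; steps 5..5 unchanged -> [4 4 4]

Answer: 4 4 4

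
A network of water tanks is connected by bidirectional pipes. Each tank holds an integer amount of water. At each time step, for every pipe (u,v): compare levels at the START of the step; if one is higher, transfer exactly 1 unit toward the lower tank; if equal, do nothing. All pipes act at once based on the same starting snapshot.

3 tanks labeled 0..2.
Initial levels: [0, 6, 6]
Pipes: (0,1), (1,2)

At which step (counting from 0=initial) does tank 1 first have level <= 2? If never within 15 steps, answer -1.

Step 1: flows [1->0,1=2] -> levels [1 5 6]
Step 2: flows [1->0,2->1] -> levels [2 5 5]
Step 3: flows [1->0,1=2] -> levels [3 4 5]
Step 4: flows [1->0,2->1] -> levels [4 4 4]
Step 5: flows [0=1,1=2] -> levels [4 4 4]
  -> stable; tank 1 stays at 4 > 2
Tank 1 never reaches <=2 within 15 steps

Answer: -1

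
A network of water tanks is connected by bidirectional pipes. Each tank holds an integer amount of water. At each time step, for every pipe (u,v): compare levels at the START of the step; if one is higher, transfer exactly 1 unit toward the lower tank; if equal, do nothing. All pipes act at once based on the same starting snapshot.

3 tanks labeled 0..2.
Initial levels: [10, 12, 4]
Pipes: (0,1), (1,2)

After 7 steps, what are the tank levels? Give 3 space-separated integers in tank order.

Answer: 9 8 9

Derivation:
Step 1: flows [1->0,1->2] -> levels [11 10 5]
Step 2: flows [0->1,1->2] -> levels [10 10 6]
Step 3: flows [0=1,1->2] -> levels [10 9 7]
Step 4: flows [0->1,1->2] -> levels [9 9 8]
Step 5: flows [0=1,1->2] -> levels [9 8 9]
Step 6: flows [0->1,2->1] -> levels [8 10 8]
Step 7: flows [1->0,1->2] -> levels [9 8 9]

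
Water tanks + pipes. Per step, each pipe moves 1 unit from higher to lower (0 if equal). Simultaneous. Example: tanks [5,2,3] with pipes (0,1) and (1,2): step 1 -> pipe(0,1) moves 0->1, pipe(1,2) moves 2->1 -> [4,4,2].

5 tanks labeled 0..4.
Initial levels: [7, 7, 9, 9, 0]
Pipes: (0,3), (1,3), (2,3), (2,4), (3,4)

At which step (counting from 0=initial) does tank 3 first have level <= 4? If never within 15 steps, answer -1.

Answer: 3

Derivation:
Step 1: flows [3->0,3->1,2=3,2->4,3->4] -> levels [8 8 8 6 2]
Step 2: flows [0->3,1->3,2->3,2->4,3->4] -> levels [7 7 6 8 4]
Step 3: flows [3->0,3->1,3->2,2->4,3->4] -> levels [8 8 6 4 6]
Tank 3 first reaches <=4 at step 3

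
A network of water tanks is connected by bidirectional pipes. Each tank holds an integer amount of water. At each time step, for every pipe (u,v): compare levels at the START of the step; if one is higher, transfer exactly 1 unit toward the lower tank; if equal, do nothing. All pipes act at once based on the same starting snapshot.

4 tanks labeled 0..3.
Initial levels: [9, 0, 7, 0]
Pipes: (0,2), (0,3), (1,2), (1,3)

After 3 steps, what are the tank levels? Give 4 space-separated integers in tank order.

Answer: 5 3 5 3

Derivation:
Step 1: flows [0->2,0->3,2->1,1=3] -> levels [7 1 7 1]
Step 2: flows [0=2,0->3,2->1,1=3] -> levels [6 2 6 2]
Step 3: flows [0=2,0->3,2->1,1=3] -> levels [5 3 5 3]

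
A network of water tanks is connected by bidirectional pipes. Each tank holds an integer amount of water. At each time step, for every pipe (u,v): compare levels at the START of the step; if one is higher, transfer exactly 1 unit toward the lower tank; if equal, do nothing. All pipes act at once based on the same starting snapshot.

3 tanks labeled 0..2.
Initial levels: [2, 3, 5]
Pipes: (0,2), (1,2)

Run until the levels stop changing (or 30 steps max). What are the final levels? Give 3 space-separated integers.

Step 1: flows [2->0,2->1] -> levels [3 4 3]
Step 2: flows [0=2,1->2] -> levels [3 3 4]
Step 3: flows [2->0,2->1] -> levels [4 4 2]
Step 4: flows [0->2,1->2] -> levels [3 3 4]
  -> period-2 cycle: step 4 state = step 2 state; never stabilizes
  -> state at step 30: (30-2) mod 2 = 0, same as step 2 -> [3 3 4]

Answer: 3 3 4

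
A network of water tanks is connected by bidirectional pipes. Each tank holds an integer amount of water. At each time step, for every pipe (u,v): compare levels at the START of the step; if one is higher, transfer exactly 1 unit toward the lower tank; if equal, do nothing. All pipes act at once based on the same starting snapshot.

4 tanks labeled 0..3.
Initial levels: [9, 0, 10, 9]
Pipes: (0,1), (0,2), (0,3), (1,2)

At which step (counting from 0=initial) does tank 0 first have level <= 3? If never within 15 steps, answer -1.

Step 1: flows [0->1,2->0,0=3,2->1] -> levels [9 2 8 9]
Step 2: flows [0->1,0->2,0=3,2->1] -> levels [7 4 8 9]
Step 3: flows [0->1,2->0,3->0,2->1] -> levels [8 6 6 8]
Step 4: flows [0->1,0->2,0=3,1=2] -> levels [6 7 7 8]
Step 5: flows [1->0,2->0,3->0,1=2] -> levels [9 6 6 7]
Step 6: flows [0->1,0->2,0->3,1=2] -> levels [6 7 7 8]
  -> period-2 cycle (repeats step 4); tank 0 never drops to <=3
Tank 0 never reaches <=3 within 15 steps

Answer: -1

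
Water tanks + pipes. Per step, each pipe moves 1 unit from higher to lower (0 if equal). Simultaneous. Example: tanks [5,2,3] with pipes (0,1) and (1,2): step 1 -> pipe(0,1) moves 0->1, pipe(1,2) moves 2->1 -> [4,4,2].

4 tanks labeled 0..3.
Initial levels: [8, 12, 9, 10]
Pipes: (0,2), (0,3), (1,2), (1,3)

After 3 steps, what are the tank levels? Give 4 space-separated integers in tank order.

Step 1: flows [2->0,3->0,1->2,1->3] -> levels [10 10 9 10]
Step 2: flows [0->2,0=3,1->2,1=3] -> levels [9 9 11 10]
Step 3: flows [2->0,3->0,2->1,3->1] -> levels [11 11 9 8]

Answer: 11 11 9 8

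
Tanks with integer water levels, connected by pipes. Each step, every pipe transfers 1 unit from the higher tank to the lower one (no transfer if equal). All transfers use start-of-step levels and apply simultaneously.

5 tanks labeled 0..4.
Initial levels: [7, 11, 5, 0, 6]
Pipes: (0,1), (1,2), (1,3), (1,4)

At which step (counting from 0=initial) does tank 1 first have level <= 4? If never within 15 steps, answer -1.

Answer: 4

Derivation:
Step 1: flows [1->0,1->2,1->3,1->4] -> levels [8 7 6 1 7]
Step 2: flows [0->1,1->2,1->3,1=4] -> levels [7 6 7 2 7]
Step 3: flows [0->1,2->1,1->3,4->1] -> levels [6 8 6 3 6]
Step 4: flows [1->0,1->2,1->3,1->4] -> levels [7 4 7 4 7]
Tank 1 first reaches <=4 at step 4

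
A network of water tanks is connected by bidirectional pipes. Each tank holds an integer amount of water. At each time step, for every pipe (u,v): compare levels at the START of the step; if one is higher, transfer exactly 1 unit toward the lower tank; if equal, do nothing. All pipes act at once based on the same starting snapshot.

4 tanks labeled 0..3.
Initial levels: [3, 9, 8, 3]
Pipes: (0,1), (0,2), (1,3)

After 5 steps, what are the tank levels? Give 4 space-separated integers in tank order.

Answer: 5 6 7 5

Derivation:
Step 1: flows [1->0,2->0,1->3] -> levels [5 7 7 4]
Step 2: flows [1->0,2->0,1->3] -> levels [7 5 6 5]
Step 3: flows [0->1,0->2,1=3] -> levels [5 6 7 5]
Step 4: flows [1->0,2->0,1->3] -> levels [7 4 6 6]
Step 5: flows [0->1,0->2,3->1] -> levels [5 6 7 5]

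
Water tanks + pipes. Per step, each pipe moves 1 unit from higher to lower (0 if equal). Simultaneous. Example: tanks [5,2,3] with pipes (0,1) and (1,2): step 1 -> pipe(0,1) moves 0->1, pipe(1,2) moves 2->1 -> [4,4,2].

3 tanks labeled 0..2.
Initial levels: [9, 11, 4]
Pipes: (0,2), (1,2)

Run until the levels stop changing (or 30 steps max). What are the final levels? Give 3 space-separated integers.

Answer: 8 8 8

Derivation:
Step 1: flows [0->2,1->2] -> levels [8 10 6]
Step 2: flows [0->2,1->2] -> levels [7 9 8]
Step 3: flows [2->0,1->2] -> levels [8 8 8]
Step 4: flows [0=2,1=2] -> levels [8 8 8]
  -> stable (no change)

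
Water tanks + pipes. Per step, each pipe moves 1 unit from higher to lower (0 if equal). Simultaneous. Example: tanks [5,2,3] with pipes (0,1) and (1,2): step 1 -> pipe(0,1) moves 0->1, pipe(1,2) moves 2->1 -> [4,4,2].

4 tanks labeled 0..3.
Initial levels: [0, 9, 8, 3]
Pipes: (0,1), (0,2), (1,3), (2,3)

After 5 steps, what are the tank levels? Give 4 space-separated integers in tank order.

Step 1: flows [1->0,2->0,1->3,2->3] -> levels [2 7 6 5]
Step 2: flows [1->0,2->0,1->3,2->3] -> levels [4 5 4 7]
Step 3: flows [1->0,0=2,3->1,3->2] -> levels [5 5 5 5]
Step 4: flows [0=1,0=2,1=3,2=3] -> levels [5 5 5 5]
  -> stable; steps 5..5 unchanged -> [5 5 5 5]

Answer: 5 5 5 5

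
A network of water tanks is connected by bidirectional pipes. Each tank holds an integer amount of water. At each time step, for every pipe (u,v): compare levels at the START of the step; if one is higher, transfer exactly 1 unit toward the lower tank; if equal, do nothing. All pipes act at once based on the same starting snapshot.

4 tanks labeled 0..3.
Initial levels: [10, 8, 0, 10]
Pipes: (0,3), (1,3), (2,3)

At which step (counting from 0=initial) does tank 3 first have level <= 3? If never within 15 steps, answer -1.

Step 1: flows [0=3,3->1,3->2] -> levels [10 9 1 8]
Step 2: flows [0->3,1->3,3->2] -> levels [9 8 2 9]
Step 3: flows [0=3,3->1,3->2] -> levels [9 9 3 7]
Step 4: flows [0->3,1->3,3->2] -> levels [8 8 4 8]
Step 5: flows [0=3,1=3,3->2] -> levels [8 8 5 7]
Step 6: flows [0->3,1->3,3->2] -> levels [7 7 6 8]
Step 7: flows [3->0,3->1,3->2] -> levels [8 8 7 5]
Step 8: flows [0->3,1->3,2->3] -> levels [7 7 6 8]
  -> period-2 cycle (repeats step 6); tank 3 never drops to <=3
Tank 3 never reaches <=3 within 15 steps

Answer: -1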